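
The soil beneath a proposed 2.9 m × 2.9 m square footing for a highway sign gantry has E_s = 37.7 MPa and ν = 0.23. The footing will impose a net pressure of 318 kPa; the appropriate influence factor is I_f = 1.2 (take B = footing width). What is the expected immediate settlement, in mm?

Immediate (elastic) settlement: S_e = q·B·(1−ν²)/E_s · I_f.
E_s = 37.7 MPa = 37700 kPa.
S_e = 318 × 2.9 × (1 − 0.23²) / 37700 × 1.2
    = 318 × 2.9 × 0.9471 / 37700 × 1.2
    = 0.0278 m = 27.8 mm

S_e ≈ 27.8 mm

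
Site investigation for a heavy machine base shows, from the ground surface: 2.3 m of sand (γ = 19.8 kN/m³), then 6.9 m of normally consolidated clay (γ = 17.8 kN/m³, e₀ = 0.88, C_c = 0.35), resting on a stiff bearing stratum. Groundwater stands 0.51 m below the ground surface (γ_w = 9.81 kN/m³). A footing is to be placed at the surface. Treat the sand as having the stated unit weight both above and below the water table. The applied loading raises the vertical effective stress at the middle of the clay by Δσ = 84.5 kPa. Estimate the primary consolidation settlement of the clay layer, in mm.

Mid-depth of clay below the ground surface: z = 2.3 + 6.9/2 = 5.75 m.
Total vertical stress at mid-clay: σ_v = 19.8×2.3 + 17.8×3.45 = 106.95 kPa.
Pore pressure: u = 9.81×(5.75 − 0.51) = 51.404 kPa.
Initial effective stress: σ'_0 = σ_v − u = 106.95 − 51.404 = 55.546 kPa.
Final effective stress: σ'_f = σ'_0 + Δσ = 55.546 + 84.5 = 140.05 kPa.
Normally consolidated clay, so the full stress increment lies on the virgin compression line:
S_c = C_c·H/(1+e₀)·log₁₀(σ'_f/σ'_0) = 0.35×6.9/(1+0.88)×log₁₀(140.05/55.546)
    = 1.2846 × 0.40163 = 0.5159 m

S_c ≈ 516 mm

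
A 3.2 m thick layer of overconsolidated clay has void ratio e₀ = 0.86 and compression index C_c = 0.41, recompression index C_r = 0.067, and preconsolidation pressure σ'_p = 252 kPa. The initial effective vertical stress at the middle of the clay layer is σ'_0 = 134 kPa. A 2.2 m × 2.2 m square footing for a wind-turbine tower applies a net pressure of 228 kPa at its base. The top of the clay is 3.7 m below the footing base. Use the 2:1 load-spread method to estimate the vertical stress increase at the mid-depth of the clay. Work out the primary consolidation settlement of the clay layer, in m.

S_c ≈ 0.00684 m

Mid-depth of clay below the footing base: z = 3.7 + 3.2/2 = 5.3 m.
Stress increase at mid-clay by the 2:1 spreading method:
Δσ = qBL/((B+z)(L+z)) = 228×2.2×2.2/((2.2+5.3)(2.2+5.3)) = 19.618 kPa
Final effective stress: σ'_f = 134 + 19.618 = 153.62 kPa.
σ'_f = 153.62 ≤ σ'_p = 252 kPa, so the clay remains overconsolidated and only the recompression index applies:
S_c = C_r·H/(1+e₀)·log₁₀(σ'_f/σ'_0) = 0.067×3.2/1.86×log₁₀(153.62/134)
    = 0.11527 × 0.059343 = 0.00684 m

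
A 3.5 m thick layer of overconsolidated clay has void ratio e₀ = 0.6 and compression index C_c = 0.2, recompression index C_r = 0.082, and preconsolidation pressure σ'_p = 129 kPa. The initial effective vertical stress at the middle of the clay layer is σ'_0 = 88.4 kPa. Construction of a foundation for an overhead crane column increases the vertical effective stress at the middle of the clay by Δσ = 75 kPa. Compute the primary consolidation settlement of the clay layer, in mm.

Final effective stress: σ'_f = 88.4 + 75 = 163.4 kPa.
σ'_f = 163.4 > σ'_p = 129 kPa, so the stress path crosses the preconsolidation pressure — recompression up to σ'_p, then virgin compression beyond:
S_c = H/(1+e₀)·[C_r·log₁₀(σ'_p/σ'_0) + C_c·log₁₀(σ'_f/σ'_p)]
    = 3.5/1.6 × [0.082×log₁₀(129/88.4) + 0.2×log₁₀(163.4/129)]
    = 2.1875 × [0.013459 + 0.020532] = 0.07436 m

S_c ≈ 74.4 mm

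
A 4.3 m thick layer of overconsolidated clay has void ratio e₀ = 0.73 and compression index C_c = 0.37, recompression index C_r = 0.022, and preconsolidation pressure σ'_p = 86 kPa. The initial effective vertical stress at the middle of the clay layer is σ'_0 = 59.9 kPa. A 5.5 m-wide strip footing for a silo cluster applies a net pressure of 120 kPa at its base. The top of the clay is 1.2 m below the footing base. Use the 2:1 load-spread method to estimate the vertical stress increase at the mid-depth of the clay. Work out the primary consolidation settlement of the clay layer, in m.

S_c ≈ 0.187 m

Mid-depth of clay below the footing base: z = 1.2 + 4.3/2 = 3.35 m.
Stress increase at mid-clay by the 2:1 spreading method:
Δσ = qB/(B+z) = 120×5.5/(5.5+3.35) = 74.576 kPa
Final effective stress: σ'_f = 59.9 + 74.576 = 134.48 kPa.
σ'_f = 134.48 > σ'_p = 86 kPa, so the stress path crosses the preconsolidation pressure — recompression up to σ'_p, then virgin compression beyond:
S_c = H/(1+e₀)·[C_r·log₁₀(σ'_p/σ'_0) + C_c·log₁₀(σ'_f/σ'_p)]
    = 4.3/1.73 × [0.022×log₁₀(86/59.9) + 0.37×log₁₀(134.48/86)]
    = 2.4855 × [0.0034556 + 0.071839] = 0.1871 m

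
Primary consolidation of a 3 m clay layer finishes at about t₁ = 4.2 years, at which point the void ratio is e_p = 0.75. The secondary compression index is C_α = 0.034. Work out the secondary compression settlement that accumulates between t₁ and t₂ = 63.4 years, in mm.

Secondary compression: S_s = C_α·H/(1+e_p)·log₁₀(t₂/t₁)
S_s = 0.034×3/(1+0.75)×log₁₀(63.4/4.2)
    = 0.05829 × 1.179 = 0.06871 m

S_s ≈ 68.7 mm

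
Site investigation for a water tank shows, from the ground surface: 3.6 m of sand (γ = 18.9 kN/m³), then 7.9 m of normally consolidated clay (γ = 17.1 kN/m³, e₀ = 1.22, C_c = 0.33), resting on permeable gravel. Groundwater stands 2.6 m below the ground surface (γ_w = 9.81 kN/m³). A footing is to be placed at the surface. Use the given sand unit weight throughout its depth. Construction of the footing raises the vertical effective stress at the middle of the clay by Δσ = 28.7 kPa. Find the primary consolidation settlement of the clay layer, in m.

S_c ≈ 0.145 m

Mid-depth of clay below the ground surface: z = 3.6 + 7.9/2 = 7.55 m.
Total vertical stress at mid-clay: σ_v = 18.9×3.6 + 17.1×3.95 = 135.58 kPa.
Pore pressure: u = 9.81×(7.55 − 2.6) = 48.56 kPa.
Initial effective stress: σ'_0 = σ_v − u = 135.58 − 48.56 = 87.02 kPa.
Final effective stress: σ'_f = σ'_0 + Δσ = 87.02 + 28.7 = 115.72 kPa.
Normally consolidated clay, so the full stress increment lies on the virgin compression line:
S_c = C_c·H/(1+e₀)·log₁₀(σ'_f/σ'_0) = 0.33×7.9/(1+1.22)×log₁₀(115.72/87.02)
    = 1.1743 × 0.12379 = 0.1454 m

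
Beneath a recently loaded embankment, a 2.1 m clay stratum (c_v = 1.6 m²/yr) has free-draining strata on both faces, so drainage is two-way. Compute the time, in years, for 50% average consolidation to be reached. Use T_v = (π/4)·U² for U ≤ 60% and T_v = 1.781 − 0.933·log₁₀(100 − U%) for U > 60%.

t ≈ 0.135 years

Drainage path length: H_d = H/2 = 1.05 m (double drainage).
U ≤ 60%: T_v = (π/4)·U² = (π/4)×0.5² = 0.19635.
t = T_v·H_d²/c_v = 0.19635×1.05²/1.6 = 0.1353 years.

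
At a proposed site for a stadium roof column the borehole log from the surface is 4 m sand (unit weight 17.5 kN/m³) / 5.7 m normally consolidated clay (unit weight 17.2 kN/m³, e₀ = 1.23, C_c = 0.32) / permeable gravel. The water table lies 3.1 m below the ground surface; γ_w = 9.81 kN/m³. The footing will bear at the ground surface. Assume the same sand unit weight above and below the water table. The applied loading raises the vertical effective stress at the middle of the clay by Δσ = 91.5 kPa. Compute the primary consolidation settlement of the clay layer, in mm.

Mid-depth of clay below the ground surface: z = 4 + 5.7/2 = 6.85 m.
Total vertical stress at mid-clay: σ_v = 17.5×4 + 17.2×2.85 = 119.02 kPa.
Pore pressure: u = 9.81×(6.85 − 3.1) = 36.788 kPa.
Initial effective stress: σ'_0 = σ_v − u = 119.02 − 36.788 = 82.232 kPa.
Final effective stress: σ'_f = σ'_0 + Δσ = 82.232 + 91.5 = 173.73 kPa.
Normally consolidated clay, so the full stress increment lies on the virgin compression line:
S_c = C_c·H/(1+e₀)·log₁₀(σ'_f/σ'_0) = 0.32×5.7/(1+1.23)×log₁₀(173.73/82.232)
    = 0.81794 × 0.32483 = 0.2657 m

S_c ≈ 266 mm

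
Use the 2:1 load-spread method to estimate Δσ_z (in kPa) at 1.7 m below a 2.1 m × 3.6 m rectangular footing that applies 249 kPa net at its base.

By the 2:1 method the load spreads at 1 horizontal : 2 vertical, so at depth z the loaded area has grown by z in each plan dimension:
Δσ = qBL/((B+z)(L+z)) = 249×2.1×3.6/((2.1+1.7)(3.6+1.7)) = 93.468 kPa

Δσ_z ≈ 93.5 kPa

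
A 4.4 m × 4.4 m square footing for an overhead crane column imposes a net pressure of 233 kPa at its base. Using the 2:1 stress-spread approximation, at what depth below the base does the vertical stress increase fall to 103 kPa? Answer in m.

2:1 spreading — at depth z the loaded area has grown by z in each plan dimension:
qB²/(B+z)² = Δσ_z ⇒ z = B(√(q/Δσ_z) − 1) = 4.4×(√(233/103) − 1) = 2.218 m

z ≈ 2.22 m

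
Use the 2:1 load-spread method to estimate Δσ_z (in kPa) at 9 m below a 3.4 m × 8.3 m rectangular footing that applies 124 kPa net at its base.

Δσ_z ≈ 16.3 kPa

By the 2:1 method the load spreads at 1 horizontal : 2 vertical, so at depth z the loaded area has grown by z in each plan dimension:
Δσ = qBL/((B+z)(L+z)) = 124×3.4×8.3/((3.4+9)(8.3+9)) = 16.312 kPa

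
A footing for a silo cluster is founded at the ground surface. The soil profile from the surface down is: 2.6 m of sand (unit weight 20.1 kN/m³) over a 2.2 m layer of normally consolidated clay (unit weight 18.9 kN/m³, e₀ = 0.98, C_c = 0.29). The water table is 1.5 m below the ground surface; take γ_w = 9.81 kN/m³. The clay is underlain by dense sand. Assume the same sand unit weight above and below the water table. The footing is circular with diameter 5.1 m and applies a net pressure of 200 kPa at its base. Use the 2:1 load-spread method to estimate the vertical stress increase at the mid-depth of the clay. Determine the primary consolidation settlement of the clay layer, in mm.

S_c ≈ 117 mm

Mid-depth of clay below the ground surface: z = 2.6 + 2.2/2 = 3.7 m.
Total vertical stress at mid-clay: σ_v = 20.1×2.6 + 18.9×1.1 = 73.05 kPa.
Pore pressure: u = 9.81×(3.7 − 1.5) = 21.582 kPa.
Initial effective stress: σ'_0 = σ_v − u = 73.05 − 21.582 = 51.468 kPa.
Stress increase at mid-clay by the 2:1 spreading method:
Δσ ≈ qD²/(D+z)² = 200×5.1²/(5.1+3.7)² = 67.175 kPa
Final effective stress: σ'_f = σ'_0 + Δσ = 51.468 + 67.175 = 118.64 kPa.
Normally consolidated clay, so the full stress increment lies on the virgin compression line:
S_c = C_c·H/(1+e₀)·log₁₀(σ'_f/σ'_0) = 0.29×2.2/(1+0.98)×log₁₀(118.64/51.468)
    = 0.32222 × 0.36269 = 0.1169 m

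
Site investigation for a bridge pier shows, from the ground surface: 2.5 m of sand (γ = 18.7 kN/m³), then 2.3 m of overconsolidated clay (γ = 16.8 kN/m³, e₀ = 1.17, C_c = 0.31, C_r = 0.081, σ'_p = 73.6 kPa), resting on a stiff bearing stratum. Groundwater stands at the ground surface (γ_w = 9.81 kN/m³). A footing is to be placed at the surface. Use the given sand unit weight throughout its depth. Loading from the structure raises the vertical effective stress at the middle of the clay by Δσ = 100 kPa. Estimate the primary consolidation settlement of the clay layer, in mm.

Mid-depth of clay below the ground surface: z = 2.5 + 2.3/2 = 3.65 m.
Total vertical stress at mid-clay: σ_v = 18.7×2.5 + 16.8×1.15 = 66.07 kPa.
Pore pressure: u = 9.81×(3.65 − 0) = 35.806 kPa.
Initial effective stress: σ'_0 = σ_v − u = 66.07 − 35.806 = 30.264 kPa.
Final effective stress: σ'_f = 30.264 + 100 = 130.26 kPa.
σ'_f = 130.26 > σ'_p = 73.6 kPa, so the stress path crosses the preconsolidation pressure — recompression up to σ'_p, then virgin compression beyond:
S_c = H/(1+e₀)·[C_r·log₁₀(σ'_p/σ'_0) + C_c·log₁₀(σ'_f/σ'_p)]
    = 2.3/2.17 × [0.081×log₁₀(73.6/30.264) + 0.31×log₁₀(130.26/73.6)]
    = 1.0599 × [0.031262 + 0.076859] = 0.1146 m

S_c ≈ 115 mm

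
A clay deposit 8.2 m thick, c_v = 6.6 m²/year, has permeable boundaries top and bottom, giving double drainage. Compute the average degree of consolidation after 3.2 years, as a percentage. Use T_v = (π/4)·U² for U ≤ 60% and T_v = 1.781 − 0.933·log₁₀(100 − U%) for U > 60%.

Drainage path length: H_d = H/2 = 4.1 m (double drainage).
T_v = c_v·t/H_d² = 6.6×3.2/4.1² = 1.2564.
T_v = 1.2564 corresponds to the U > 60% branch:
U = 1 − 10^((1.781 − T_v)/0.933)/100 = 0.9635

U ≈ 96.4 %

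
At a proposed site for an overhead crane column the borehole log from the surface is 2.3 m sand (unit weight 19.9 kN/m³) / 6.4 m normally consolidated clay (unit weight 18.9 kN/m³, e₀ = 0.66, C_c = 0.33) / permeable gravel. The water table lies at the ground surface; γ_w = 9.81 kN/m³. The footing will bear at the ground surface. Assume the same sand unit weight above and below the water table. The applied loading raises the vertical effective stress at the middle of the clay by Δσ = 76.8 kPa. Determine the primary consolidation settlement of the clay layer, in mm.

Mid-depth of clay below the ground surface: z = 2.3 + 6.4/2 = 5.5 m.
Total vertical stress at mid-clay: σ_v = 19.9×2.3 + 18.9×3.2 = 106.25 kPa.
Pore pressure: u = 9.81×(5.5 − 0) = 53.955 kPa.
Initial effective stress: σ'_0 = σ_v − u = 106.25 − 53.955 = 52.295 kPa.
Final effective stress: σ'_f = σ'_0 + Δσ = 52.295 + 76.8 = 129.09 kPa.
Normally consolidated clay, so the full stress increment lies on the virgin compression line:
S_c = C_c·H/(1+e₀)·log₁₀(σ'_f/σ'_0) = 0.33×6.4/(1+0.66)×log₁₀(129.09/52.295)
    = 1.2723 × 0.39243 = 0.4993 m

S_c ≈ 499 mm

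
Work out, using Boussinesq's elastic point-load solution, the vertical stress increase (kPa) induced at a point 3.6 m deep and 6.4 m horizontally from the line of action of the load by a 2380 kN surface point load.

Boussinesq vertical stress below a point load on an elastic half-space:
Δσ_z = 3P/(2πz²) · [1 + (r/z)²]^(−5/2)
r/z = 6.4/3.6 = 1.7778; [1+(r/z)²]^(−5/2) = 0.028323.
Δσ_z = 3×2380/(2π×3.6²) × 0.028323 = 87.683 × 0.028323 = 2.483 kPa

Δσ_z ≈ 2.48 kPa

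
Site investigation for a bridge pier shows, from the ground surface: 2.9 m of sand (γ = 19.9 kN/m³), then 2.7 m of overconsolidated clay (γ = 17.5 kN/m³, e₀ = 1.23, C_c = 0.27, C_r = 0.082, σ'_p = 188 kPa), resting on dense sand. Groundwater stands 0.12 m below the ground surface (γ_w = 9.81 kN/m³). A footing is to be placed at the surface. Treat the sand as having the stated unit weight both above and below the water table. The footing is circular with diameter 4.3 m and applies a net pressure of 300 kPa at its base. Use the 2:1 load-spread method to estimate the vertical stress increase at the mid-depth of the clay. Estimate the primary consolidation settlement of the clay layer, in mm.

Mid-depth of clay below the ground surface: z = 2.9 + 2.7/2 = 4.25 m.
Total vertical stress at mid-clay: σ_v = 19.9×2.9 + 17.5×1.35 = 81.335 kPa.
Pore pressure: u = 9.81×(4.25 − 0.12) = 40.515 kPa.
Initial effective stress: σ'_0 = σ_v − u = 81.335 − 40.515 = 40.82 kPa.
Stress increase at mid-clay by the 2:1 spreading method:
Δσ ≈ qD²/(D+z)² = 300×4.3²/(4.3+4.25)² = 75.88 kPa
Final effective stress: σ'_f = 40.82 + 75.88 = 116.7 kPa.
σ'_f = 116.7 ≤ σ'_p = 188 kPa, so the clay remains overconsolidated and only the recompression index applies:
S_c = C_r·H/(1+e₀)·log₁₀(σ'_f/σ'_0) = 0.082×2.7/2.23×log₁₀(116.7/40.82)
    = 0.099286 × 0.4562 = 0.04529 m

S_c ≈ 45.3 mm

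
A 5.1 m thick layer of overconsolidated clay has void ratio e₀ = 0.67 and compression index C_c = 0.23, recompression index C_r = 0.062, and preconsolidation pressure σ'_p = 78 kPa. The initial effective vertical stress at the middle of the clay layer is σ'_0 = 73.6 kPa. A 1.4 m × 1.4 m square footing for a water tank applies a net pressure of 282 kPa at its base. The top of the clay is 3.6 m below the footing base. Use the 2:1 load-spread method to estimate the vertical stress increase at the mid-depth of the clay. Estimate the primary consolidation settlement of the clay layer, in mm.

Mid-depth of clay below the footing base: z = 3.6 + 5.1/2 = 6.15 m.
Stress increase at mid-clay by the 2:1 spreading method:
Δσ = qBL/((B+z)(L+z)) = 282×1.4×1.4/((1.4+6.15)(1.4+6.15)) = 9.6964 kPa
Final effective stress: σ'_f = 73.6 + 9.6964 = 83.296 kPa.
σ'_f = 83.296 > σ'_p = 78 kPa, so the stress path crosses the preconsolidation pressure — recompression up to σ'_p, then virgin compression beyond:
S_c = H/(1+e₀)·[C_r·log₁₀(σ'_p/σ'_0) + C_c·log₁₀(σ'_f/σ'_p)]
    = 5.1/1.67 × [0.062×log₁₀(78/73.6) + 0.23×log₁₀(83.296/78)]
    = 3.0539 × [0.0015634 + 0.0065618] = 0.02481 m

S_c ≈ 24.8 mm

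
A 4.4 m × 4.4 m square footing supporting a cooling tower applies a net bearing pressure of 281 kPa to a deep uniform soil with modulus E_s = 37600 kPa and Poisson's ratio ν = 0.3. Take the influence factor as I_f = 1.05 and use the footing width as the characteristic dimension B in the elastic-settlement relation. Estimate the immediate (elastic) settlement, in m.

S_e ≈ 0.0314 m

Immediate (elastic) settlement: S_e = q·B·(1−ν²)/E_s · I_f.
S_e = 281 × 4.4 × (1 − 0.3²) / 37600 × 1.05
    = 281 × 4.4 × 0.91 / 37600 × 1.05
    = 0.03142 m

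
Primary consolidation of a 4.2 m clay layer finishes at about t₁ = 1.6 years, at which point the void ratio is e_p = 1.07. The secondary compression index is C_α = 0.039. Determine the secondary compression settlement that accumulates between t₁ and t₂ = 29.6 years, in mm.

Secondary compression: S_s = C_α·H/(1+e_p)·log₁₀(t₂/t₁)
S_s = 0.039×4.2/(1+1.07)×log₁₀(29.6/1.6)
    = 0.07913 × 1.267 = 0.1003 m

S_s ≈ 100 mm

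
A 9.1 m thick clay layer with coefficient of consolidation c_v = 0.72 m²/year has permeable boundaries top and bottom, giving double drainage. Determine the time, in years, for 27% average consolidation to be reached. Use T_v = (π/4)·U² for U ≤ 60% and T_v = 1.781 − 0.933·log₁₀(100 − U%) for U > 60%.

t ≈ 1.65 years

Drainage path length: H_d = H/2 = 4.55 m (double drainage).
U ≤ 60%: T_v = (π/4)·U² = (π/4)×0.27² = 0.057256.
t = T_v·H_d²/c_v = 0.057256×4.55²/0.72 = 1.646 years.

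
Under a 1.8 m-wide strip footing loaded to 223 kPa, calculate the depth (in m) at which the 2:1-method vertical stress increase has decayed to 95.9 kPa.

2:1 spreading — at depth z the loaded area has grown by z in each plan dimension:
qB/(B+z) = Δσ_z ⇒ z = qB/Δσ_z − B = 223×1.8/95.9 − 1.8 = 2.386 m

z ≈ 2.39 m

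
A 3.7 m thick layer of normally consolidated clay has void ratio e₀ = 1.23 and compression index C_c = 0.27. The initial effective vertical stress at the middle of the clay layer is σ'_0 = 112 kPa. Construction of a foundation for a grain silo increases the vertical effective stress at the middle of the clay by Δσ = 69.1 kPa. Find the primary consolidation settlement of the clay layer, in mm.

Final effective stress: σ'_f = σ'_0 + Δσ = 112 + 69.1 = 181.1 kPa.
Normally consolidated clay, so the full stress increment lies on the virgin compression line:
S_c = C_c·H/(1+e₀)·log₁₀(σ'_f/σ'_0) = 0.27×3.7/(1+1.23)×log₁₀(181.1/112)
    = 0.44798 × 0.2087 = 0.09349 m

S_c ≈ 93.5 mm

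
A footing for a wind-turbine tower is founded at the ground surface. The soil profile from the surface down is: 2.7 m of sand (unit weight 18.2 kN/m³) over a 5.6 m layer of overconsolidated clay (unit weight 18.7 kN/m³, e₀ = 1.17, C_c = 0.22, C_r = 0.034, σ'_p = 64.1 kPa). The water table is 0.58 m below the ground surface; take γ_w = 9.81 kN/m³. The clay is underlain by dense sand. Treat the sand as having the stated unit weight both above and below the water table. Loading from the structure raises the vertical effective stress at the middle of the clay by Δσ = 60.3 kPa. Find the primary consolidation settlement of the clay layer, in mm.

Mid-depth of clay below the ground surface: z = 2.7 + 5.6/2 = 5.5 m.
Total vertical stress at mid-clay: σ_v = 18.2×2.7 + 18.7×2.8 = 101.5 kPa.
Pore pressure: u = 9.81×(5.5 − 0.58) = 48.265 kPa.
Initial effective stress: σ'_0 = σ_v − u = 101.5 − 48.265 = 53.235 kPa.
Final effective stress: σ'_f = 53.235 + 60.3 = 113.53 kPa.
σ'_f = 113.53 > σ'_p = 64.1 kPa, so the stress path crosses the preconsolidation pressure — recompression up to σ'_p, then virgin compression beyond:
S_c = H/(1+e₀)·[C_r·log₁₀(σ'_p/σ'_0) + C_c·log₁₀(σ'_f/σ'_p)]
    = 5.6/2.17 × [0.034×log₁₀(64.1/53.235) + 0.22×log₁₀(113.53/64.1)]
    = 2.5806 × [0.0027425 + 0.054616] = 0.148 m

S_c ≈ 148 mm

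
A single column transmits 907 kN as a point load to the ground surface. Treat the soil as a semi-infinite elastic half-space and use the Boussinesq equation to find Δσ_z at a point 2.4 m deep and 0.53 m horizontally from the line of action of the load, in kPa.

Δσ_z ≈ 66.7 kPa

Boussinesq vertical stress below a point load on an elastic half-space:
Δσ_z = 3P/(2πz²) · [1 + (r/z)²]^(−5/2)
r/z = 0.53/2.4 = 0.22083; [1+(r/z)²]^(−5/2) = 0.88777.
Δσ_z = 3×907/(2π×2.4²) × 0.88777 = 75.184 × 0.88777 = 66.75 kPa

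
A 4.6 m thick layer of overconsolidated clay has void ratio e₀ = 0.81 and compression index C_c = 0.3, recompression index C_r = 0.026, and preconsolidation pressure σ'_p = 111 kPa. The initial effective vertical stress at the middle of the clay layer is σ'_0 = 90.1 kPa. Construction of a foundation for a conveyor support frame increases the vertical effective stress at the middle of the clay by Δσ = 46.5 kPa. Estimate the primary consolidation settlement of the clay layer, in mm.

Final effective stress: σ'_f = 90.1 + 46.5 = 136.6 kPa.
σ'_f = 136.6 > σ'_p = 111 kPa, so the stress path crosses the preconsolidation pressure — recompression up to σ'_p, then virgin compression beyond:
S_c = H/(1+e₀)·[C_r·log₁₀(σ'_p/σ'_0) + C_c·log₁₀(σ'_f/σ'_p)]
    = 4.6/1.81 × [0.026×log₁₀(111/90.1) + 0.3×log₁₀(136.6/111)]
    = 2.5414 × [0.0023556 + 0.027038] = 0.0747 m

S_c ≈ 74.7 mm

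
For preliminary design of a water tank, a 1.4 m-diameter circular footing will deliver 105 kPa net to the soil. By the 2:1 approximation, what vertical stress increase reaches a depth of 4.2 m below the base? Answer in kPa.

By the 2:1 method the load spreads at 1 horizontal : 2 vertical, so at depth z the loaded area has grown by z in each plan dimension:
Δσ ≈ qD²/(D+z)² = 105×1.4²/(1.4+4.2)² = 6.5625 kPa

Δσ_z ≈ 6.56 kPa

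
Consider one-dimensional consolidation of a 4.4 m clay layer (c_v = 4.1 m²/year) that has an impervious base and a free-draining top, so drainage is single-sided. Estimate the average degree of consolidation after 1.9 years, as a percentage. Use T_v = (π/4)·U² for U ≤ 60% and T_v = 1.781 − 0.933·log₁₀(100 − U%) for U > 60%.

Drainage path length: H_d = H = 4.4 m (single drainage).
T_v = c_v·t/H_d² = 4.1×1.9/4.4² = 0.40238.
T_v = 0.40238 corresponds to the U > 60% branch:
U = 1 − 10^((1.781 − T_v)/0.933)/100 = 0.6997

U ≈ 70 %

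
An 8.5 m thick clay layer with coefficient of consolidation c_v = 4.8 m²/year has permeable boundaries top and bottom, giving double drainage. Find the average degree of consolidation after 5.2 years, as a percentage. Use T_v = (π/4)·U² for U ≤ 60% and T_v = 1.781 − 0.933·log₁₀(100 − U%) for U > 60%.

Drainage path length: H_d = H/2 = 4.25 m (double drainage).
T_v = c_v·t/H_d² = 4.8×5.2/4.25² = 1.3819.
T_v = 1.3819 corresponds to the U > 60% branch:
U = 1 − 10^((1.781 − T_v)/0.933)/100 = 0.9732

U ≈ 97.3 %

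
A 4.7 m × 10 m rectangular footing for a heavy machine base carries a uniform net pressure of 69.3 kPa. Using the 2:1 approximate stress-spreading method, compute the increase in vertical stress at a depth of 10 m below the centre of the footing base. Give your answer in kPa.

Δσ_z ≈ 11.1 kPa

By the 2:1 method the load spreads at 1 horizontal : 2 vertical, so at depth z the loaded area has grown by z in each plan dimension:
Δσ = qBL/((B+z)(L+z)) = 69.3×4.7×10/((4.7+10)(10+10)) = 11.079 kPa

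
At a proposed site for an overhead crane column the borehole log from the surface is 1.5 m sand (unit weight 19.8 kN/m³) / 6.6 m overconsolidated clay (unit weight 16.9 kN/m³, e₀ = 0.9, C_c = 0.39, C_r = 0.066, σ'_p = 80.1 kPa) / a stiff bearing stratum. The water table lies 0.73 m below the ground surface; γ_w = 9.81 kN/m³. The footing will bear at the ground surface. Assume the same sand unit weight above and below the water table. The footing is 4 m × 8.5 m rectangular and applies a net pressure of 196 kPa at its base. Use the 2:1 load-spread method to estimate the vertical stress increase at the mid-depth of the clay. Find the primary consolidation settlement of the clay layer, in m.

Mid-depth of clay below the ground surface: z = 1.5 + 6.6/2 = 4.8 m.
Total vertical stress at mid-clay: σ_v = 19.8×1.5 + 16.9×3.3 = 85.47 kPa.
Pore pressure: u = 9.81×(4.8 − 0.73) = 39.927 kPa.
Initial effective stress: σ'_0 = σ_v − u = 85.47 − 39.927 = 45.543 kPa.
Stress increase at mid-clay by the 2:1 spreading method:
Δσ = qBL/((B+z)(L+z)) = 196×4×8.5/((4+4.8)(8.5+4.8)) = 56.938 kPa
Final effective stress: σ'_f = 45.543 + 56.938 = 102.48 kPa.
σ'_f = 102.48 > σ'_p = 80.1 kPa, so the stress path crosses the preconsolidation pressure — recompression up to σ'_p, then virgin compression beyond:
S_c = H/(1+e₀)·[C_r·log₁₀(σ'_p/σ'_0) + C_c·log₁₀(σ'_f/σ'_p)]
    = 6.6/1.9 × [0.066×log₁₀(80.1/45.543) + 0.39×log₁₀(102.48/80.1)]
    = 3.4737 × [0.016184 + 0.041733] = 0.2012 m

S_c ≈ 0.201 m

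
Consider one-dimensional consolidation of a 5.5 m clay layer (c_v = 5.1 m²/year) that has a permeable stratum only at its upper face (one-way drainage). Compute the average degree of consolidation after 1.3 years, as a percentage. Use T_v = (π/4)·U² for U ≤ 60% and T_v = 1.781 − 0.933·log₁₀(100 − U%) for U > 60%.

Drainage path length: H_d = H = 5.5 m (single drainage).
T_v = c_v·t/H_d² = 5.1×1.3/5.5² = 0.21917.
T_v = 0.21917 corresponds to the U ≤ 60% branch:
U = √(4T_v/π) = 0.5283

U ≈ 52.8 %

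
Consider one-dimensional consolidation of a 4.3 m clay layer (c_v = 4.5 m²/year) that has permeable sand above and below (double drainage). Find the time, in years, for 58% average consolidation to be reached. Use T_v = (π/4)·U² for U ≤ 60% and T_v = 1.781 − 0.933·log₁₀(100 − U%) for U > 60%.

t ≈ 0.271 years

Drainage path length: H_d = H/2 = 2.15 m (double drainage).
U ≤ 60%: T_v = (π/4)·U² = (π/4)×0.58² = 0.26421.
t = T_v·H_d²/c_v = 0.26421×2.15²/4.5 = 0.2714 years.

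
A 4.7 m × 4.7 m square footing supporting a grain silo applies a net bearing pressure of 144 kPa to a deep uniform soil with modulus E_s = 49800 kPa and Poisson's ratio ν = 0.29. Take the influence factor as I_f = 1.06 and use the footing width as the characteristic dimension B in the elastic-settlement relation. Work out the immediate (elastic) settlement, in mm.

Immediate (elastic) settlement: S_e = q·B·(1−ν²)/E_s · I_f.
S_e = 144 × 4.7 × (1 − 0.29²) / 49800 × 1.06
    = 144 × 4.7 × 0.9159 / 49800 × 1.06
    = 0.01319 m = 13.19 mm

S_e ≈ 13.2 mm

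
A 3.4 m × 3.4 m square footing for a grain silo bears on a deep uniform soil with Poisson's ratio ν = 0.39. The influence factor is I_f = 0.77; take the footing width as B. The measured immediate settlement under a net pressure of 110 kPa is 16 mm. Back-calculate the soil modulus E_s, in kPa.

E_s ≈ 15300 kPa

S_e = q·B·(1−ν²)/E_s · I_f  ⇒  E_s = q·B·(1−ν²)·I_f / S_e.
E_s = 110 × 3.4 × 0.8479 × 0.77 / 0.016 = 15260 kPa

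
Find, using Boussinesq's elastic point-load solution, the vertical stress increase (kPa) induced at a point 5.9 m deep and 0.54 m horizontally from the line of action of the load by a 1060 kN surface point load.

Δσ_z ≈ 14.2 kPa

Boussinesq vertical stress below a point load on an elastic half-space:
Δσ_z = 3P/(2πz²) · [1 + (r/z)²]^(−5/2)
r/z = 0.54/5.9 = 0.091525; [1+(r/z)²]^(−5/2) = 0.97936.
Δσ_z = 3×1060/(2π×5.9²) × 0.97936 = 14.539 × 0.97936 = 14.24 kPa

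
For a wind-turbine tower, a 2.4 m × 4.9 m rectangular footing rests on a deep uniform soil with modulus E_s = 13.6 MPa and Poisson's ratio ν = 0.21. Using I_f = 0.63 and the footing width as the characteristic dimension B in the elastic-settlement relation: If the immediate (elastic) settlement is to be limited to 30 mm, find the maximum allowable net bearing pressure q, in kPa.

E_s = 13.6 MPa = 13600 kPa.
S_e = q·B·(1−ν²)/E_s · I_f  ⇒  q = S_e·E_s / (B·(1−ν²)·I_f).
q = 0.03 × 13600 / (2.4 × 0.9559 × 0.63) = 282.3 kPa

q ≈ 282 kPa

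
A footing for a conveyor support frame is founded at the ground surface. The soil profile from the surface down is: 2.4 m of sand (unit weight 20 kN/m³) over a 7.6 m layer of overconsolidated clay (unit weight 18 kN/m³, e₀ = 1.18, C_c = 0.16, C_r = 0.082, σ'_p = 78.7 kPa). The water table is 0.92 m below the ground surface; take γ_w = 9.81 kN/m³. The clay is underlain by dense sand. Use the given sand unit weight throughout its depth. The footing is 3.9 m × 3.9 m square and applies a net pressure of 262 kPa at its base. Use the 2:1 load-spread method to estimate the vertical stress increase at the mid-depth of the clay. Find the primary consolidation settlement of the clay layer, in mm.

Mid-depth of clay below the ground surface: z = 2.4 + 7.6/2 = 6.2 m.
Total vertical stress at mid-clay: σ_v = 20×2.4 + 18×3.8 = 116.4 kPa.
Pore pressure: u = 9.81×(6.2 − 0.92) = 51.797 kPa.
Initial effective stress: σ'_0 = σ_v − u = 116.4 − 51.797 = 64.603 kPa.
Stress increase at mid-clay by the 2:1 spreading method:
Δσ = qBL/((B+z)(L+z)) = 262×3.9×3.9/((3.9+6.2)(3.9+6.2)) = 39.065 kPa
Final effective stress: σ'_f = 64.603 + 39.065 = 103.67 kPa.
σ'_f = 103.67 > σ'_p = 78.7 kPa, so the stress path crosses the preconsolidation pressure — recompression up to σ'_p, then virgin compression beyond:
S_c = H/(1+e₀)·[C_r·log₁₀(σ'_p/σ'_0) + C_c·log₁₀(σ'_f/σ'_p)]
    = 7.6/2.18 × [0.082×log₁₀(78.7/64.603) + 0.16×log₁₀(103.67/78.7)]
    = 3.4862 × [0.0070292 + 0.019149] = 0.09126 m

S_c ≈ 91.3 mm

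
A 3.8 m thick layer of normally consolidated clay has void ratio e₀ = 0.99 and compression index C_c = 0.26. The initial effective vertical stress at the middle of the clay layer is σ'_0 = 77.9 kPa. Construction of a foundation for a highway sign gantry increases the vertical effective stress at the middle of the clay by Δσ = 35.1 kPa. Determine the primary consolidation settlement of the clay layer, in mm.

Final effective stress: σ'_f = σ'_0 + Δσ = 77.9 + 35.1 = 113 kPa.
Normally consolidated clay, so the full stress increment lies on the virgin compression line:
S_c = C_c·H/(1+e₀)·log₁₀(σ'_f/σ'_0) = 0.26×3.8/(1+0.99)×log₁₀(113/77.9)
    = 0.49648 × 0.16154 = 0.0802 m

S_c ≈ 80.2 mm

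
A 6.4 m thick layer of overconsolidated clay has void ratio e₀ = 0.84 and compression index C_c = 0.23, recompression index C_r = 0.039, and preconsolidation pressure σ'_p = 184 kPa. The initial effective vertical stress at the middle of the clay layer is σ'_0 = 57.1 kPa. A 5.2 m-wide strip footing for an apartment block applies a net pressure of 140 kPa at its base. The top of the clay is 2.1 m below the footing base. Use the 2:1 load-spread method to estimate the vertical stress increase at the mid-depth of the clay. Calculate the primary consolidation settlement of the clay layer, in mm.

S_c ≈ 46.8 mm

Mid-depth of clay below the footing base: z = 2.1 + 6.4/2 = 5.3 m.
Stress increase at mid-clay by the 2:1 spreading method:
Δσ = qB/(B+z) = 140×5.2/(5.2+5.3) = 69.333 kPa
Final effective stress: σ'_f = 57.1 + 69.333 = 126.43 kPa.
σ'_f = 126.43 ≤ σ'_p = 184 kPa, so the clay remains overconsolidated and only the recompression index applies:
S_c = C_r·H/(1+e₀)·log₁₀(σ'_f/σ'_0) = 0.039×6.4/1.84×log₁₀(126.43/57.1)
    = 0.13565 × 0.34521 = 0.04683 m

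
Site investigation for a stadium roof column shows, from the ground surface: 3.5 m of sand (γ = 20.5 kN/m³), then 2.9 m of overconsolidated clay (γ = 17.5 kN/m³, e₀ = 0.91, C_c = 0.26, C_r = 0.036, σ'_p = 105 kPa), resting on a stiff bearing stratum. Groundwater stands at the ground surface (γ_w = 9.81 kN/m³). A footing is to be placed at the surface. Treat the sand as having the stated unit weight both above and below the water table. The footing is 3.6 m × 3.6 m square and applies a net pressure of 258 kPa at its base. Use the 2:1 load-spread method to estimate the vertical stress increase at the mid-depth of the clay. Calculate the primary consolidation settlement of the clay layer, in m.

Mid-depth of clay below the ground surface: z = 3.5 + 2.9/2 = 4.95 m.
Total vertical stress at mid-clay: σ_v = 20.5×3.5 + 17.5×1.45 = 97.125 kPa.
Pore pressure: u = 9.81×(4.95 − 0) = 48.56 kPa.
Initial effective stress: σ'_0 = σ_v − u = 97.125 − 48.56 = 48.565 kPa.
Stress increase at mid-clay by the 2:1 spreading method:
Δσ = qBL/((B+z)(L+z)) = 258×3.6×3.6/((3.6+4.95)(3.6+4.95)) = 45.74 kPa
Final effective stress: σ'_f = 48.565 + 45.74 = 94.305 kPa.
σ'_f = 94.305 ≤ σ'_p = 105 kPa, so the clay remains overconsolidated and only the recompression index applies:
S_c = C_r·H/(1+e₀)·log₁₀(σ'_f/σ'_0) = 0.036×2.9/1.91×log₁₀(94.305/48.565)
    = 0.054659 × 0.28821 = 0.01575 m

S_c ≈ 0.0158 m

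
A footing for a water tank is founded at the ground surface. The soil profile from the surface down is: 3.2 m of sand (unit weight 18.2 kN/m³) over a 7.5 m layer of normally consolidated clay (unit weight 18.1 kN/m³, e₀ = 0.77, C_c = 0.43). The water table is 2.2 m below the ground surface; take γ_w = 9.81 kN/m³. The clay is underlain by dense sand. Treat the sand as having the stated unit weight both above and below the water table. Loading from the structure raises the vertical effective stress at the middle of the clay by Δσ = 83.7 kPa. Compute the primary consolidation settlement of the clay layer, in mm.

S_c ≈ 569 mm

Mid-depth of clay below the ground surface: z = 3.2 + 7.5/2 = 6.95 m.
Total vertical stress at mid-clay: σ_v = 18.2×3.2 + 18.1×3.75 = 126.12 kPa.
Pore pressure: u = 9.81×(6.95 − 2.2) = 46.598 kPa.
Initial effective stress: σ'_0 = σ_v − u = 126.12 − 46.598 = 79.522 kPa.
Final effective stress: σ'_f = σ'_0 + Δσ = 79.522 + 83.7 = 163.22 kPa.
Normally consolidated clay, so the full stress increment lies on the virgin compression line:
S_c = C_c·H/(1+e₀)·log₁₀(σ'_f/σ'_0) = 0.43×7.5/(1+0.77)×log₁₀(163.22/79.522)
    = 1.822 × 0.31229 = 0.569 m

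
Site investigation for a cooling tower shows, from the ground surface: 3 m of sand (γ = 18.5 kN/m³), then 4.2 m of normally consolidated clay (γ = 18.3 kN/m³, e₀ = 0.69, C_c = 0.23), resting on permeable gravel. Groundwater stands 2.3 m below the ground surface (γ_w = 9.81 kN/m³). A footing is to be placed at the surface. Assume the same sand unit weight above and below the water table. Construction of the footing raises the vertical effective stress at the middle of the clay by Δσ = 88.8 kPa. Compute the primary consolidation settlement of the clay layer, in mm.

Mid-depth of clay below the ground surface: z = 3 + 4.2/2 = 5.1 m.
Total vertical stress at mid-clay: σ_v = 18.5×3 + 18.3×2.1 = 93.93 kPa.
Pore pressure: u = 9.81×(5.1 − 2.3) = 27.468 kPa.
Initial effective stress: σ'_0 = σ_v − u = 93.93 − 27.468 = 66.462 kPa.
Final effective stress: σ'_f = σ'_0 + Δσ = 66.462 + 88.8 = 155.26 kPa.
Normally consolidated clay, so the full stress increment lies on the virgin compression line:
S_c = C_c·H/(1+e₀)·log₁₀(σ'_f/σ'_0) = 0.23×4.2/(1+0.69)×log₁₀(155.26/66.462)
    = 0.5716 × 0.36849 = 0.2106 m

S_c ≈ 211 mm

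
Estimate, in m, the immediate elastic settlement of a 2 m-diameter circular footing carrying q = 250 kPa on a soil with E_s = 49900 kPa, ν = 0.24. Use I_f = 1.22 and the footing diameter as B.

Immediate (elastic) settlement: S_e = q·B·(1−ν²)/E_s · I_f.
S_e = 250 × 2 × (1 − 0.24²) / 49900 × 1.22
    = 250 × 2 × 0.9424 / 49900 × 1.22
    = 0.01152 m

S_e ≈ 0.0115 m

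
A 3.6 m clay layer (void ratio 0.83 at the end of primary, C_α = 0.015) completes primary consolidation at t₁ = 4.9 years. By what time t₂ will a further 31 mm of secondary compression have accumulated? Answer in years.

S_s = C_α·H/(1+e_p)·log₁₀(t₂/t₁) ⇒ log₁₀(t₂/t₁) = S_s·(1+e_p)/(C_α·H).
log₁₀(t₂/t₁) = 0.031 × (1+0.83) / (0.015×3.6) = 1.051
t₂ = t₁ × 10^1.051 = 4.9 × 11.23 = 55.05 years

t₂ ≈ 55 years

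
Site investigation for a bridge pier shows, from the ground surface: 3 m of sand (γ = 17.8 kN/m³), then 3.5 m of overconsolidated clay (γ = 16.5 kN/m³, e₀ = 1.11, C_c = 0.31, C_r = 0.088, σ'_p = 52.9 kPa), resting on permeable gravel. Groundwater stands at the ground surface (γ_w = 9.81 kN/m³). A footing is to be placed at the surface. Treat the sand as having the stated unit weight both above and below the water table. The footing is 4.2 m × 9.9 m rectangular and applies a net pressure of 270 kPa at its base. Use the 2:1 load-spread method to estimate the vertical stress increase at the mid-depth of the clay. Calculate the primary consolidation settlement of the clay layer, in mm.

Mid-depth of clay below the ground surface: z = 3 + 3.5/2 = 4.75 m.
Total vertical stress at mid-clay: σ_v = 17.8×3 + 16.5×1.75 = 82.275 kPa.
Pore pressure: u = 9.81×(4.75 − 0) = 46.598 kPa.
Initial effective stress: σ'_0 = σ_v − u = 82.275 − 46.598 = 35.677 kPa.
Stress increase at mid-clay by the 2:1 spreading method:
Δσ = qBL/((B+z)(L+z)) = 270×4.2×9.9/((4.2+4.75)(9.9+4.75)) = 85.622 kPa
Final effective stress: σ'_f = 35.677 + 85.622 = 121.3 kPa.
σ'_f = 121.3 > σ'_p = 52.9 kPa, so the stress path crosses the preconsolidation pressure — recompression up to σ'_p, then virgin compression beyond:
S_c = H/(1+e₀)·[C_r·log₁₀(σ'_p/σ'_0) + C_c·log₁₀(σ'_f/σ'_p)]
    = 3.5/2.11 × [0.088×log₁₀(52.9/35.677) + 0.31×log₁₀(121.3/52.9)]
    = 1.6588 × [0.015054 + 0.11173] = 0.2103 m

S_c ≈ 210 mm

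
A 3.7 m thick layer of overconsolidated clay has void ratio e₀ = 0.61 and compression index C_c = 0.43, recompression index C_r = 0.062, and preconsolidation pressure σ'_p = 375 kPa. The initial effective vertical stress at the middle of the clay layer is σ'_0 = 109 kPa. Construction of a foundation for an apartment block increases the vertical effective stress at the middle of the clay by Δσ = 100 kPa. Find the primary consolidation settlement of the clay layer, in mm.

Final effective stress: σ'_f = 109 + 100 = 209 kPa.
σ'_f = 209 ≤ σ'_p = 375 kPa, so the clay remains overconsolidated and only the recompression index applies:
S_c = C_r·H/(1+e₀)·log₁₀(σ'_f/σ'_0) = 0.062×3.7/1.61×log₁₀(209/109)
    = 0.14248 × 0.28272 = 0.04028 m

S_c ≈ 40.3 mm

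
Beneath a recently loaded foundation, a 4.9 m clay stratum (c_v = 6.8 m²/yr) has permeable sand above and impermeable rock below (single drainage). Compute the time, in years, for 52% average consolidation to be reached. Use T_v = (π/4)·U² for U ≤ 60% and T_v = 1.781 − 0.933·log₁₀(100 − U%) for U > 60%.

Drainage path length: H_d = H = 4.9 m (single drainage).
U ≤ 60%: T_v = (π/4)·U² = (π/4)×0.52² = 0.21237.
t = T_v·H_d²/c_v = 0.21237×4.9²/6.8 = 0.7499 years.

t ≈ 0.75 years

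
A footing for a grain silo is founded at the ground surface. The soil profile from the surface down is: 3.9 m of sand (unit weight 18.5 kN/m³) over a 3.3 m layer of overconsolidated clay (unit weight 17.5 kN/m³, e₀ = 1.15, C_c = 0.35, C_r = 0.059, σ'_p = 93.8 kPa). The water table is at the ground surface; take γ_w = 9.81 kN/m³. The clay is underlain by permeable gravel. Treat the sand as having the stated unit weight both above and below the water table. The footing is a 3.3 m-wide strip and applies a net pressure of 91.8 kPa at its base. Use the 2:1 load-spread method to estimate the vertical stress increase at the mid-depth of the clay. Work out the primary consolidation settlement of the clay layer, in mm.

S_c ≈ 21.7 mm

Mid-depth of clay below the ground surface: z = 3.9 + 3.3/2 = 5.55 m.
Total vertical stress at mid-clay: σ_v = 18.5×3.9 + 17.5×1.65 = 101.02 kPa.
Pore pressure: u = 9.81×(5.55 − 0) = 54.446 kPa.
Initial effective stress: σ'_0 = σ_v − u = 101.02 − 54.446 = 46.574 kPa.
Stress increase at mid-clay by the 2:1 spreading method:
Δσ = qB/(B+z) = 91.8×3.3/(3.3+5.55) = 34.231 kPa
Final effective stress: σ'_f = 46.574 + 34.231 = 80.805 kPa.
σ'_f = 80.805 ≤ σ'_p = 93.8 kPa, so the clay remains overconsolidated and only the recompression index applies:
S_c = C_r·H/(1+e₀)·log₁₀(σ'_f/σ'_0) = 0.059×3.3/2.15×log₁₀(80.805/46.574)
    = 0.090559 × 0.23929 = 0.02167 m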